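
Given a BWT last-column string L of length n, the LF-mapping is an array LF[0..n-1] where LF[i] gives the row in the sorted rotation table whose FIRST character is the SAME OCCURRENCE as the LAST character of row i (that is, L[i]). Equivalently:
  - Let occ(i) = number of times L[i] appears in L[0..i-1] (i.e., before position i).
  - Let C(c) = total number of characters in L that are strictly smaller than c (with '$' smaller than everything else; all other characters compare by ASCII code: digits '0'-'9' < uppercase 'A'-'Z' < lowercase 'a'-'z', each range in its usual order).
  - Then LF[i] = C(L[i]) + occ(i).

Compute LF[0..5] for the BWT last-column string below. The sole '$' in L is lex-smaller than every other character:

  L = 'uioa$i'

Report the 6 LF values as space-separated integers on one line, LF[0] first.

Answer: 5 2 4 1 0 3

Derivation:
Char counts: '$':1, 'a':1, 'i':2, 'o':1, 'u':1
C (first-col start): C('$')=0, C('a')=1, C('i')=2, C('o')=4, C('u')=5
L[0]='u': occ=0, LF[0]=C('u')+0=5+0=5
L[1]='i': occ=0, LF[1]=C('i')+0=2+0=2
L[2]='o': occ=0, LF[2]=C('o')+0=4+0=4
L[3]='a': occ=0, LF[3]=C('a')+0=1+0=1
L[4]='$': occ=0, LF[4]=C('$')+0=0+0=0
L[5]='i': occ=1, LF[5]=C('i')+1=2+1=3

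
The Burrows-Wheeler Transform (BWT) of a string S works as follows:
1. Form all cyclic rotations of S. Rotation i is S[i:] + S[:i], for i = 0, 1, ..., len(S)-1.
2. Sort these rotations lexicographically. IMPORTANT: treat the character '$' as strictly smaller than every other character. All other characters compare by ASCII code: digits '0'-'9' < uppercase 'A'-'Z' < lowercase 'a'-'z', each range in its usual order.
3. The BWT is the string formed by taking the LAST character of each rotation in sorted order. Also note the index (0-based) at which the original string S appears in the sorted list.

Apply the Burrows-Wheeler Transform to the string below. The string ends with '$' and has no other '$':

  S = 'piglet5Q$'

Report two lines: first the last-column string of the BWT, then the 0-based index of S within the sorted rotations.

All 9 rotations (rotation i = S[i:]+S[:i]):
  rot[0] = piglet5Q$
  rot[1] = iglet5Q$p
  rot[2] = glet5Q$pi
  rot[3] = let5Q$pig
  rot[4] = et5Q$pigl
  rot[5] = t5Q$pigle
  rot[6] = 5Q$piglet
  rot[7] = Q$piglet5
  rot[8] = $piglet5Q
Sorted (with $ < everything):
  sorted[0] = $piglet5Q  (last char: 'Q')
  sorted[1] = 5Q$piglet  (last char: 't')
  sorted[2] = Q$piglet5  (last char: '5')
  sorted[3] = et5Q$pigl  (last char: 'l')
  sorted[4] = glet5Q$pi  (last char: 'i')
  sorted[5] = iglet5Q$p  (last char: 'p')
  sorted[6] = let5Q$pig  (last char: 'g')
  sorted[7] = piglet5Q$  (last char: '$')
  sorted[8] = t5Q$pigle  (last char: 'e')
Last column: Qt5lipg$e
Original string S is at sorted index 7

Answer: Qt5lipg$e
7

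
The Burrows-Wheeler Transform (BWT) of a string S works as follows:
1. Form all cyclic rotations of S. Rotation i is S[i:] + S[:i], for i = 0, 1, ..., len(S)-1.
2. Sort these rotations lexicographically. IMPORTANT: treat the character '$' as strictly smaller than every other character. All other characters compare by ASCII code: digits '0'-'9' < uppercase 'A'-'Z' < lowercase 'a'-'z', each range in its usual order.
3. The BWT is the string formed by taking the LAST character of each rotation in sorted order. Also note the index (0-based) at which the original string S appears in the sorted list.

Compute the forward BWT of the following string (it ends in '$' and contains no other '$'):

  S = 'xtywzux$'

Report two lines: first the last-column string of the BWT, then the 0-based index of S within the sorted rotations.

All 8 rotations (rotation i = S[i:]+S[:i]):
  rot[0] = xtywzux$
  rot[1] = tywzux$x
  rot[2] = ywzux$xt
  rot[3] = wzux$xty
  rot[4] = zux$xtyw
  rot[5] = ux$xtywz
  rot[6] = x$xtywzu
  rot[7] = $xtywzux
Sorted (with $ < everything):
  sorted[0] = $xtywzux  (last char: 'x')
  sorted[1] = tywzux$x  (last char: 'x')
  sorted[2] = ux$xtywz  (last char: 'z')
  sorted[3] = wzux$xty  (last char: 'y')
  sorted[4] = x$xtywzu  (last char: 'u')
  sorted[5] = xtywzux$  (last char: '$')
  sorted[6] = ywzux$xt  (last char: 't')
  sorted[7] = zux$xtyw  (last char: 'w')
Last column: xxzyu$tw
Original string S is at sorted index 5

Answer: xxzyu$tw
5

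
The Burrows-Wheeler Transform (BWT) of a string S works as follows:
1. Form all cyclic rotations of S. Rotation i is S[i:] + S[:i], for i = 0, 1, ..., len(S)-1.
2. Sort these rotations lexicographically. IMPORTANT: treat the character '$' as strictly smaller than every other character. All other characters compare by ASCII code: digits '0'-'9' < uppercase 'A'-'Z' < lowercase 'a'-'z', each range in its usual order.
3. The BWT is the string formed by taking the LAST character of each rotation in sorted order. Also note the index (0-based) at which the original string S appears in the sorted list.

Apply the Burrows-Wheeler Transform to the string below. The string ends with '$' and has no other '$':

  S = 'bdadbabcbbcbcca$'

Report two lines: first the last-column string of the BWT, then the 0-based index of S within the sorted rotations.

Answer: acbddcabc$cbbbba
9

Derivation:
All 16 rotations (rotation i = S[i:]+S[:i]):
  rot[0] = bdadbabcbbcbcca$
  rot[1] = dadbabcbbcbcca$b
  rot[2] = adbabcbbcbcca$bd
  rot[3] = dbabcbbcbcca$bda
  rot[4] = babcbbcbcca$bdad
  rot[5] = abcbbcbcca$bdadb
  rot[6] = bcbbcbcca$bdadba
  rot[7] = cbbcbcca$bdadbab
  rot[8] = bbcbcca$bdadbabc
  rot[9] = bcbcca$bdadbabcb
  rot[10] = cbcca$bdadbabcbb
  rot[11] = bcca$bdadbabcbbc
  rot[12] = cca$bdadbabcbbcb
  rot[13] = ca$bdadbabcbbcbc
  rot[14] = a$bdadbabcbbcbcc
  rot[15] = $bdadbabcbbcbcca
Sorted (with $ < everything):
  sorted[0] = $bdadbabcbbcbcca  (last char: 'a')
  sorted[1] = a$bdadbabcbbcbcc  (last char: 'c')
  sorted[2] = abcbbcbcca$bdadb  (last char: 'b')
  sorted[3] = adbabcbbcbcca$bd  (last char: 'd')
  sorted[4] = babcbbcbcca$bdad  (last char: 'd')
  sorted[5] = bbcbcca$bdadbabc  (last char: 'c')
  sorted[6] = bcbbcbcca$bdadba  (last char: 'a')
  sorted[7] = bcbcca$bdadbabcb  (last char: 'b')
  sorted[8] = bcca$bdadbabcbbc  (last char: 'c')
  sorted[9] = bdadbabcbbcbcca$  (last char: '$')
  sorted[10] = ca$bdadbabcbbcbc  (last char: 'c')
  sorted[11] = cbbcbcca$bdadbab  (last char: 'b')
  sorted[12] = cbcca$bdadbabcbb  (last char: 'b')
  sorted[13] = cca$bdadbabcbbcb  (last char: 'b')
  sorted[14] = dadbabcbbcbcca$b  (last char: 'b')
  sorted[15] = dbabcbbcbcca$bda  (last char: 'a')
Last column: acbddcabc$cbbbba
Original string S is at sorted index 9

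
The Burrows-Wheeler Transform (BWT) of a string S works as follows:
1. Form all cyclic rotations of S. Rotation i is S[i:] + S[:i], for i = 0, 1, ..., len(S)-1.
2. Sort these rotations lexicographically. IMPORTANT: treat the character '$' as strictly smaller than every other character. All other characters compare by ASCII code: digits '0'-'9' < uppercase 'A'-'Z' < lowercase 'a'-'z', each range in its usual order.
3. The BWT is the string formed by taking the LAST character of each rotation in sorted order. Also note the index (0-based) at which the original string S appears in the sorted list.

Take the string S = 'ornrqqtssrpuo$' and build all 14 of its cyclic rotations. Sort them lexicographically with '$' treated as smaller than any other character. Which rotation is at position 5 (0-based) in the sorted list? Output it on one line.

Answer: qqtssrpuo$ornr

Derivation:
All 14 rotations (rotation i = S[i:]+S[:i]):
  rot[0] = ornrqqtssrpuo$
  rot[1] = rnrqqtssrpuo$o
  rot[2] = nrqqtssrpuo$or
  rot[3] = rqqtssrpuo$orn
  rot[4] = qqtssrpuo$ornr
  rot[5] = qtssrpuo$ornrq
  rot[6] = tssrpuo$ornrqq
  rot[7] = ssrpuo$ornrqqt
  rot[8] = srpuo$ornrqqts
  rot[9] = rpuo$ornrqqtss
  rot[10] = puo$ornrqqtssr
  rot[11] = uo$ornrqqtssrp
  rot[12] = o$ornrqqtssrpu
  rot[13] = $ornrqqtssrpuo
Sorted (with $ < everything):
  sorted[0] = $ornrqqtssrpuo
  sorted[1] = nrqqtssrpuo$or
  sorted[2] = o$ornrqqtssrpu
  sorted[3] = ornrqqtssrpuo$
  sorted[4] = puo$ornrqqtssr
  sorted[5] = qqtssrpuo$ornr
  sorted[6] = qtssrpuo$ornrq
  sorted[7] = rnrqqtssrpuo$o
  sorted[8] = rpuo$ornrqqtss
  sorted[9] = rqqtssrpuo$orn
  sorted[10] = srpuo$ornrqqts
  sorted[11] = ssrpuo$ornrqqt
  sorted[12] = tssrpuo$ornrqq
  sorted[13] = uo$ornrqqtssrp
sorted[5] = qqtssrpuo$ornr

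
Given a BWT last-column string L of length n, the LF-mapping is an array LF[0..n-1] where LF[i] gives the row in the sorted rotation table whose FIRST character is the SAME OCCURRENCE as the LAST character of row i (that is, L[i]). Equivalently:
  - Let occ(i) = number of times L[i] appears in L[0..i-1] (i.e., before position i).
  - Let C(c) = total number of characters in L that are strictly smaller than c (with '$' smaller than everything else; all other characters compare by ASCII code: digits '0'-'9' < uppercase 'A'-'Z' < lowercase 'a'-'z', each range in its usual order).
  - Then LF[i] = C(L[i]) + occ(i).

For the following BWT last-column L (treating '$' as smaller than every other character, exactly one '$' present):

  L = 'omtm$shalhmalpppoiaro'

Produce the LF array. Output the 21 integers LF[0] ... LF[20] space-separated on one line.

Answer: 12 9 20 10 0 19 4 1 7 5 11 2 8 15 16 17 13 6 3 18 14

Derivation:
Char counts: '$':1, 'a':3, 'h':2, 'i':1, 'l':2, 'm':3, 'o':3, 'p':3, 'r':1, 's':1, 't':1
C (first-col start): C('$')=0, C('a')=1, C('h')=4, C('i')=6, C('l')=7, C('m')=9, C('o')=12, C('p')=15, C('r')=18, C('s')=19, C('t')=20
L[0]='o': occ=0, LF[0]=C('o')+0=12+0=12
L[1]='m': occ=0, LF[1]=C('m')+0=9+0=9
L[2]='t': occ=0, LF[2]=C('t')+0=20+0=20
L[3]='m': occ=1, LF[3]=C('m')+1=9+1=10
L[4]='$': occ=0, LF[4]=C('$')+0=0+0=0
L[5]='s': occ=0, LF[5]=C('s')+0=19+0=19
L[6]='h': occ=0, LF[6]=C('h')+0=4+0=4
L[7]='a': occ=0, LF[7]=C('a')+0=1+0=1
L[8]='l': occ=0, LF[8]=C('l')+0=7+0=7
L[9]='h': occ=1, LF[9]=C('h')+1=4+1=5
L[10]='m': occ=2, LF[10]=C('m')+2=9+2=11
L[11]='a': occ=1, LF[11]=C('a')+1=1+1=2
L[12]='l': occ=1, LF[12]=C('l')+1=7+1=8
L[13]='p': occ=0, LF[13]=C('p')+0=15+0=15
L[14]='p': occ=1, LF[14]=C('p')+1=15+1=16
L[15]='p': occ=2, LF[15]=C('p')+2=15+2=17
L[16]='o': occ=1, LF[16]=C('o')+1=12+1=13
L[17]='i': occ=0, LF[17]=C('i')+0=6+0=6
L[18]='a': occ=2, LF[18]=C('a')+2=1+2=3
L[19]='r': occ=0, LF[19]=C('r')+0=18+0=18
L[20]='o': occ=2, LF[20]=C('o')+2=12+2=14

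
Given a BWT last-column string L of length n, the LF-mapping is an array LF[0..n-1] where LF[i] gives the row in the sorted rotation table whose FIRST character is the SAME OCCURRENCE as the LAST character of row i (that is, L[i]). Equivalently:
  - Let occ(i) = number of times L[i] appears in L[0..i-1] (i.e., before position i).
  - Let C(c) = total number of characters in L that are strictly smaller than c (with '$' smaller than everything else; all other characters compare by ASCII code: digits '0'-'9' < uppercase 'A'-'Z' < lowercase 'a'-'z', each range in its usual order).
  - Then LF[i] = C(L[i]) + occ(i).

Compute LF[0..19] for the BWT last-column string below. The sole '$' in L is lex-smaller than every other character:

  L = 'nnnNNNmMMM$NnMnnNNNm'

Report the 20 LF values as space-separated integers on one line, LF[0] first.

Answer: 14 15 16 5 6 7 12 1 2 3 0 8 17 4 18 19 9 10 11 13

Derivation:
Char counts: '$':1, 'M':4, 'N':7, 'm':2, 'n':6
C (first-col start): C('$')=0, C('M')=1, C('N')=5, C('m')=12, C('n')=14
L[0]='n': occ=0, LF[0]=C('n')+0=14+0=14
L[1]='n': occ=1, LF[1]=C('n')+1=14+1=15
L[2]='n': occ=2, LF[2]=C('n')+2=14+2=16
L[3]='N': occ=0, LF[3]=C('N')+0=5+0=5
L[4]='N': occ=1, LF[4]=C('N')+1=5+1=6
L[5]='N': occ=2, LF[5]=C('N')+2=5+2=7
L[6]='m': occ=0, LF[6]=C('m')+0=12+0=12
L[7]='M': occ=0, LF[7]=C('M')+0=1+0=1
L[8]='M': occ=1, LF[8]=C('M')+1=1+1=2
L[9]='M': occ=2, LF[9]=C('M')+2=1+2=3
L[10]='$': occ=0, LF[10]=C('$')+0=0+0=0
L[11]='N': occ=3, LF[11]=C('N')+3=5+3=8
L[12]='n': occ=3, LF[12]=C('n')+3=14+3=17
L[13]='M': occ=3, LF[13]=C('M')+3=1+3=4
L[14]='n': occ=4, LF[14]=C('n')+4=14+4=18
L[15]='n': occ=5, LF[15]=C('n')+5=14+5=19
L[16]='N': occ=4, LF[16]=C('N')+4=5+4=9
L[17]='N': occ=5, LF[17]=C('N')+5=5+5=10
L[18]='N': occ=6, LF[18]=C('N')+6=5+6=11
L[19]='m': occ=1, LF[19]=C('m')+1=12+1=13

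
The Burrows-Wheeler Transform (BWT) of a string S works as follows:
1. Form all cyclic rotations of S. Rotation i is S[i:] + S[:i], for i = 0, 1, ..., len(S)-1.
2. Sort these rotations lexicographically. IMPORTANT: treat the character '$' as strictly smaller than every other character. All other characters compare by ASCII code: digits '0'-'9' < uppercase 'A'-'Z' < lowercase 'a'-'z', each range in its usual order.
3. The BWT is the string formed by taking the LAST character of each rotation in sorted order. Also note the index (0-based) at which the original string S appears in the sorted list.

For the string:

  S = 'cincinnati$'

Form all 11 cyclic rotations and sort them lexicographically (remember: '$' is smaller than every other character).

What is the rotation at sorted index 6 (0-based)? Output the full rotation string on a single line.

All 11 rotations (rotation i = S[i:]+S[:i]):
  rot[0] = cincinnati$
  rot[1] = incinnati$c
  rot[2] = ncinnati$ci
  rot[3] = cinnati$cin
  rot[4] = innati$cinc
  rot[5] = nnati$cinci
  rot[6] = nati$cincin
  rot[7] = ati$cincinn
  rot[8] = ti$cincinna
  rot[9] = i$cincinnat
  rot[10] = $cincinnati
Sorted (with $ < everything):
  sorted[0] = $cincinnati
  sorted[1] = ati$cincinn
  sorted[2] = cincinnati$
  sorted[3] = cinnati$cin
  sorted[4] = i$cincinnat
  sorted[5] = incinnati$c
  sorted[6] = innati$cinc
  sorted[7] = nati$cincin
  sorted[8] = ncinnati$ci
  sorted[9] = nnati$cinci
  sorted[10] = ti$cincinna
sorted[6] = innati$cinc

Answer: innati$cinc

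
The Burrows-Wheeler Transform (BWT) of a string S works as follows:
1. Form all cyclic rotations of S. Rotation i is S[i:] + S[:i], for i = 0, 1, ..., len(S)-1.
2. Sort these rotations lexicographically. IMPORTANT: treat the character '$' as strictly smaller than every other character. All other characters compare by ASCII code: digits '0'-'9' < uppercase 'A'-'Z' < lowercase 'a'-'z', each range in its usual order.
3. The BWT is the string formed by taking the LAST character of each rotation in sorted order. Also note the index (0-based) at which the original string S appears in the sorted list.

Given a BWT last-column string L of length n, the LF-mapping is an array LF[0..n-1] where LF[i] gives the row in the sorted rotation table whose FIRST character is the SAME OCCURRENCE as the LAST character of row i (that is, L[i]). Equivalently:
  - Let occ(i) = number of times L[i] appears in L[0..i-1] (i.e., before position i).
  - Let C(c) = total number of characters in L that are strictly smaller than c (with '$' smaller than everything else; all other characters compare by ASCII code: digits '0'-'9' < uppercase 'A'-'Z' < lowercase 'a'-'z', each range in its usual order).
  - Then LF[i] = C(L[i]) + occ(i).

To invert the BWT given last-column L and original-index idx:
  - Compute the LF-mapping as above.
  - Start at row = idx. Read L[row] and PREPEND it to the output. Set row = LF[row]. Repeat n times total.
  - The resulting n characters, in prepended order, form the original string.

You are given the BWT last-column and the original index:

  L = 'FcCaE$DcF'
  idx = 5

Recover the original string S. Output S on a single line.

LF mapping: 4 7 1 6 3 0 2 8 5
Walk LF starting at row 5, prepending L[row]:
  step 1: row=5, L[5]='$', prepend. Next row=LF[5]=0
  step 2: row=0, L[0]='F', prepend. Next row=LF[0]=4
  step 3: row=4, L[4]='E', prepend. Next row=LF[4]=3
  step 4: row=3, L[3]='a', prepend. Next row=LF[3]=6
  step 5: row=6, L[6]='D', prepend. Next row=LF[6]=2
  step 6: row=2, L[2]='C', prepend. Next row=LF[2]=1
  step 7: row=1, L[1]='c', prepend. Next row=LF[1]=7
  step 8: row=7, L[7]='c', prepend. Next row=LF[7]=8
  step 9: row=8, L[8]='F', prepend. Next row=LF[8]=5
Reversed output: FccCDaEF$

Answer: FccCDaEF$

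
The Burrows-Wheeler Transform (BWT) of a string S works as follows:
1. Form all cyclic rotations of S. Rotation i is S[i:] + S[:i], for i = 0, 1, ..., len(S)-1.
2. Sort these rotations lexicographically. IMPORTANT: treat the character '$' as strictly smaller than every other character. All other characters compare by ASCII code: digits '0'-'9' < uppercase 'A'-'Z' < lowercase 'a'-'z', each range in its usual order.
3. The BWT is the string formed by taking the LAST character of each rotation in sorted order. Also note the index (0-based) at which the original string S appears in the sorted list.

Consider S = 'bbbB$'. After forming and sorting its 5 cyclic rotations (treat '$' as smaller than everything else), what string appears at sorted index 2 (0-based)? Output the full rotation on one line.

Answer: bB$bb

Derivation:
All 5 rotations (rotation i = S[i:]+S[:i]):
  rot[0] = bbbB$
  rot[1] = bbB$b
  rot[2] = bB$bb
  rot[3] = B$bbb
  rot[4] = $bbbB
Sorted (with $ < everything):
  sorted[0] = $bbbB
  sorted[1] = B$bbb
  sorted[2] = bB$bb
  sorted[3] = bbB$b
  sorted[4] = bbbB$
sorted[2] = bB$bb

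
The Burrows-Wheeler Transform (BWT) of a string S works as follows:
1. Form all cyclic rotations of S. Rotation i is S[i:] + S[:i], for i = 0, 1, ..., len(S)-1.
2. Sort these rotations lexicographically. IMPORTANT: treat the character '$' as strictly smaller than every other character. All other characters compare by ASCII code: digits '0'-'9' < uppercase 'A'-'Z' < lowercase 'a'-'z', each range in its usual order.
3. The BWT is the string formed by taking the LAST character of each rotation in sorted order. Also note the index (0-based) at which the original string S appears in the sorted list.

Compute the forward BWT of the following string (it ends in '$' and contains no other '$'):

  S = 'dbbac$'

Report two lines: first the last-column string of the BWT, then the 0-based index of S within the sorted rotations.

Answer: cbbda$
5

Derivation:
All 6 rotations (rotation i = S[i:]+S[:i]):
  rot[0] = dbbac$
  rot[1] = bbac$d
  rot[2] = bac$db
  rot[3] = ac$dbb
  rot[4] = c$dbba
  rot[5] = $dbbac
Sorted (with $ < everything):
  sorted[0] = $dbbac  (last char: 'c')
  sorted[1] = ac$dbb  (last char: 'b')
  sorted[2] = bac$db  (last char: 'b')
  sorted[3] = bbac$d  (last char: 'd')
  sorted[4] = c$dbba  (last char: 'a')
  sorted[5] = dbbac$  (last char: '$')
Last column: cbbda$
Original string S is at sorted index 5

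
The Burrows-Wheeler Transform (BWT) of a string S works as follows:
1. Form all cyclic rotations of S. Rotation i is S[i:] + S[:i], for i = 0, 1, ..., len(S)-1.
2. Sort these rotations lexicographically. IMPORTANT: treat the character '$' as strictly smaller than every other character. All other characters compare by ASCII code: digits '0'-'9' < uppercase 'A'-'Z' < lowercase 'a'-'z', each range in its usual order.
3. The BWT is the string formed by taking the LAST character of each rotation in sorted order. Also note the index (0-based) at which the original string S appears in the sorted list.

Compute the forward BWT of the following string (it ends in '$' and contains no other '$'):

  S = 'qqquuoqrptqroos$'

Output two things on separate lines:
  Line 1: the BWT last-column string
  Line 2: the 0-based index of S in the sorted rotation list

Answer: sruor$qtoqqqopuq
5

Derivation:
All 16 rotations (rotation i = S[i:]+S[:i]):
  rot[0] = qqquuoqrptqroos$
  rot[1] = qquuoqrptqroos$q
  rot[2] = quuoqrptqroos$qq
  rot[3] = uuoqrptqroos$qqq
  rot[4] = uoqrptqroos$qqqu
  rot[5] = oqrptqroos$qqquu
  rot[6] = qrptqroos$qqquuo
  rot[7] = rptqroos$qqquuoq
  rot[8] = ptqroos$qqquuoqr
  rot[9] = tqroos$qqquuoqrp
  rot[10] = qroos$qqquuoqrpt
  rot[11] = roos$qqquuoqrptq
  rot[12] = oos$qqquuoqrptqr
  rot[13] = os$qqquuoqrptqro
  rot[14] = s$qqquuoqrptqroo
  rot[15] = $qqquuoqrptqroos
Sorted (with $ < everything):
  sorted[0] = $qqquuoqrptqroos  (last char: 's')
  sorted[1] = oos$qqquuoqrptqr  (last char: 'r')
  sorted[2] = oqrptqroos$qqquu  (last char: 'u')
  sorted[3] = os$qqquuoqrptqro  (last char: 'o')
  sorted[4] = ptqroos$qqquuoqr  (last char: 'r')
  sorted[5] = qqquuoqrptqroos$  (last char: '$')
  sorted[6] = qquuoqrptqroos$q  (last char: 'q')
  sorted[7] = qroos$qqquuoqrpt  (last char: 't')
  sorted[8] = qrptqroos$qqquuo  (last char: 'o')
  sorted[9] = quuoqrptqroos$qq  (last char: 'q')
  sorted[10] = roos$qqquuoqrptq  (last char: 'q')
  sorted[11] = rptqroos$qqquuoq  (last char: 'q')
  sorted[12] = s$qqquuoqrptqroo  (last char: 'o')
  sorted[13] = tqroos$qqquuoqrp  (last char: 'p')
  sorted[14] = uoqrptqroos$qqqu  (last char: 'u')
  sorted[15] = uuoqrptqroos$qqq  (last char: 'q')
Last column: sruor$qtoqqqopuq
Original string S is at sorted index 5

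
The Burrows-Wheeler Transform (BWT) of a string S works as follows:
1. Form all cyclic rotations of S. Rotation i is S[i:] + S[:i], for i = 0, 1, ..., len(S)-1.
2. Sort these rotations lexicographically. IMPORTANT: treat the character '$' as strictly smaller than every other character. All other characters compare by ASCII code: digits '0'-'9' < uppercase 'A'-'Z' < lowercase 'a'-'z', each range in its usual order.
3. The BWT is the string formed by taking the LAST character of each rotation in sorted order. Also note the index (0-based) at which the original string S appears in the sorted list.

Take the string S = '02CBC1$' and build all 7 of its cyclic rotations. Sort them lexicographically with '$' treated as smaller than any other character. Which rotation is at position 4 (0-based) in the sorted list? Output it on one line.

All 7 rotations (rotation i = S[i:]+S[:i]):
  rot[0] = 02CBC1$
  rot[1] = 2CBC1$0
  rot[2] = CBC1$02
  rot[3] = BC1$02C
  rot[4] = C1$02CB
  rot[5] = 1$02CBC
  rot[6] = $02CBC1
Sorted (with $ < everything):
  sorted[0] = $02CBC1
  sorted[1] = 02CBC1$
  sorted[2] = 1$02CBC
  sorted[3] = 2CBC1$0
  sorted[4] = BC1$02C
  sorted[5] = C1$02CB
  sorted[6] = CBC1$02
sorted[4] = BC1$02C

Answer: BC1$02C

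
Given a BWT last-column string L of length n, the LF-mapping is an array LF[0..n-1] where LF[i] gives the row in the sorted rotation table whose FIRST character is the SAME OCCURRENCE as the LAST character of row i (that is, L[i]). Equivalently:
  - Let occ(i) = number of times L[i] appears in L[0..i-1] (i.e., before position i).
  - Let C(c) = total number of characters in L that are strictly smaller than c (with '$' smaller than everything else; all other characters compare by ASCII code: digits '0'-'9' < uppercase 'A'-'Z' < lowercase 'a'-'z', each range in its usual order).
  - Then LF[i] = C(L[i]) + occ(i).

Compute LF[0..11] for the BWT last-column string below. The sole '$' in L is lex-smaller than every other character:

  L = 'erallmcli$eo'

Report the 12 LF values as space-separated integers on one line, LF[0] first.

Answer: 3 11 1 6 7 9 2 8 5 0 4 10

Derivation:
Char counts: '$':1, 'a':1, 'c':1, 'e':2, 'i':1, 'l':3, 'm':1, 'o':1, 'r':1
C (first-col start): C('$')=0, C('a')=1, C('c')=2, C('e')=3, C('i')=5, C('l')=6, C('m')=9, C('o')=10, C('r')=11
L[0]='e': occ=0, LF[0]=C('e')+0=3+0=3
L[1]='r': occ=0, LF[1]=C('r')+0=11+0=11
L[2]='a': occ=0, LF[2]=C('a')+0=1+0=1
L[3]='l': occ=0, LF[3]=C('l')+0=6+0=6
L[4]='l': occ=1, LF[4]=C('l')+1=6+1=7
L[5]='m': occ=0, LF[5]=C('m')+0=9+0=9
L[6]='c': occ=0, LF[6]=C('c')+0=2+0=2
L[7]='l': occ=2, LF[7]=C('l')+2=6+2=8
L[8]='i': occ=0, LF[8]=C('i')+0=5+0=5
L[9]='$': occ=0, LF[9]=C('$')+0=0+0=0
L[10]='e': occ=1, LF[10]=C('e')+1=3+1=4
L[11]='o': occ=0, LF[11]=C('o')+0=10+0=10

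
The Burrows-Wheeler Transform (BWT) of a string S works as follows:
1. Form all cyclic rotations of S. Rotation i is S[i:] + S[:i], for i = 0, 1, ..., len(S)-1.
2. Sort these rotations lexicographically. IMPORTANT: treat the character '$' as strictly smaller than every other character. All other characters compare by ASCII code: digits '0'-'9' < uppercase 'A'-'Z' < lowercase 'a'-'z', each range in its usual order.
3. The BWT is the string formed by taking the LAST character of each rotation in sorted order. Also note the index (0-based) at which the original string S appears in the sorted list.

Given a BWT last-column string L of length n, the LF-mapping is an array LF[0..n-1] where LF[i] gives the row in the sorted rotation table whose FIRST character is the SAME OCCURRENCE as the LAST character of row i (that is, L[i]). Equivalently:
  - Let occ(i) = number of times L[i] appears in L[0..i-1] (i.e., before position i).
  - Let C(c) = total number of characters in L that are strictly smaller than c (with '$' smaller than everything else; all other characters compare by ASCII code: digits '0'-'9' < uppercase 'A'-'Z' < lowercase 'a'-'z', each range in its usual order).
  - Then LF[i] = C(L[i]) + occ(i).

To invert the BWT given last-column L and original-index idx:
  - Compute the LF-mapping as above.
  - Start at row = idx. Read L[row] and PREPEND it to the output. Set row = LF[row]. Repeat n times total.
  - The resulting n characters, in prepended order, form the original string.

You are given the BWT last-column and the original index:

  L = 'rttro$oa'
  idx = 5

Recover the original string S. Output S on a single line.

Answer: rotator$

Derivation:
LF mapping: 4 6 7 5 2 0 3 1
Walk LF starting at row 5, prepending L[row]:
  step 1: row=5, L[5]='$', prepend. Next row=LF[5]=0
  step 2: row=0, L[0]='r', prepend. Next row=LF[0]=4
  step 3: row=4, L[4]='o', prepend. Next row=LF[4]=2
  step 4: row=2, L[2]='t', prepend. Next row=LF[2]=7
  step 5: row=7, L[7]='a', prepend. Next row=LF[7]=1
  step 6: row=1, L[1]='t', prepend. Next row=LF[1]=6
  step 7: row=6, L[6]='o', prepend. Next row=LF[6]=3
  step 8: row=3, L[3]='r', prepend. Next row=LF[3]=5
Reversed output: rotator$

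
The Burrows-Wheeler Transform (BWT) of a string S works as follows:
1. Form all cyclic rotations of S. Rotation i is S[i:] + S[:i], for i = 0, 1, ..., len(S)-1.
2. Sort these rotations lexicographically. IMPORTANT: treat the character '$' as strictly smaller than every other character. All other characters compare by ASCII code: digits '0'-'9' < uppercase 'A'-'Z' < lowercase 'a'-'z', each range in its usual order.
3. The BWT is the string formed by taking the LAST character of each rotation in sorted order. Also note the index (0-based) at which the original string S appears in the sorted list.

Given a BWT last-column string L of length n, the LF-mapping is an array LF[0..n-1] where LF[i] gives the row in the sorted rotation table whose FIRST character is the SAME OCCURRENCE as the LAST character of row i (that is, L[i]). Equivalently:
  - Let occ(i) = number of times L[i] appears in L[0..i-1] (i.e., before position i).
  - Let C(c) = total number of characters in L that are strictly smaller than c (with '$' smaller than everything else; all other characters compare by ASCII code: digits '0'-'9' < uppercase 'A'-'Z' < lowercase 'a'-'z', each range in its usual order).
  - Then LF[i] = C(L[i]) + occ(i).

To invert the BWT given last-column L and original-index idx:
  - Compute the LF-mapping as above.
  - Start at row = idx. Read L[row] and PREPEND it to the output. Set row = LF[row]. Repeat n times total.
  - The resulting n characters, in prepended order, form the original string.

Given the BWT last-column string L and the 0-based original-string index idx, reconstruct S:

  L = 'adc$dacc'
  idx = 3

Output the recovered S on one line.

LF mapping: 1 6 3 0 7 2 4 5
Walk LF starting at row 3, prepending L[row]:
  step 1: row=3, L[3]='$', prepend. Next row=LF[3]=0
  step 2: row=0, L[0]='a', prepend. Next row=LF[0]=1
  step 3: row=1, L[1]='d', prepend. Next row=LF[1]=6
  step 4: row=6, L[6]='c', prepend. Next row=LF[6]=4
  step 5: row=4, L[4]='d', prepend. Next row=LF[4]=7
  step 6: row=7, L[7]='c', prepend. Next row=LF[7]=5
  step 7: row=5, L[5]='a', prepend. Next row=LF[5]=2
  step 8: row=2, L[2]='c', prepend. Next row=LF[2]=3
Reversed output: cacdcda$

Answer: cacdcda$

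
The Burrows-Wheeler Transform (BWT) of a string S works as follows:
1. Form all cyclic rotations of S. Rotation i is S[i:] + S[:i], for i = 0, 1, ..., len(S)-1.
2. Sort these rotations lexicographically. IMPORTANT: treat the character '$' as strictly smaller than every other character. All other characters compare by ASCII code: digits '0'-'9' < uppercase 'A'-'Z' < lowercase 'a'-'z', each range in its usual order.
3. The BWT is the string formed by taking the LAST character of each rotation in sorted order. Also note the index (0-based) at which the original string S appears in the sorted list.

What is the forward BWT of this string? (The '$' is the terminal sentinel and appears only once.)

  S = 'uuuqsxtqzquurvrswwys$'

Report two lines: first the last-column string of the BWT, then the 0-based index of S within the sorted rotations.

Answer: suztvuyrqxuuuq$rswswq
14

Derivation:
All 21 rotations (rotation i = S[i:]+S[:i]):
  rot[0] = uuuqsxtqzquurvrswwys$
  rot[1] = uuqsxtqzquurvrswwys$u
  rot[2] = uqsxtqzquurvrswwys$uu
  rot[3] = qsxtqzquurvrswwys$uuu
  rot[4] = sxtqzquurvrswwys$uuuq
  rot[5] = xtqzquurvrswwys$uuuqs
  rot[6] = tqzquurvrswwys$uuuqsx
  rot[7] = qzquurvrswwys$uuuqsxt
  rot[8] = zquurvrswwys$uuuqsxtq
  rot[9] = quurvrswwys$uuuqsxtqz
  rot[10] = uurvrswwys$uuuqsxtqzq
  rot[11] = urvrswwys$uuuqsxtqzqu
  rot[12] = rvrswwys$uuuqsxtqzquu
  rot[13] = vrswwys$uuuqsxtqzquur
  rot[14] = rswwys$uuuqsxtqzquurv
  rot[15] = swwys$uuuqsxtqzquurvr
  rot[16] = wwys$uuuqsxtqzquurvrs
  rot[17] = wys$uuuqsxtqzquurvrsw
  rot[18] = ys$uuuqsxtqzquurvrsww
  rot[19] = s$uuuqsxtqzquurvrswwy
  rot[20] = $uuuqsxtqzquurvrswwys
Sorted (with $ < everything):
  sorted[0] = $uuuqsxtqzquurvrswwys  (last char: 's')
  sorted[1] = qsxtqzquurvrswwys$uuu  (last char: 'u')
  sorted[2] = quurvrswwys$uuuqsxtqz  (last char: 'z')
  sorted[3] = qzquurvrswwys$uuuqsxt  (last char: 't')
  sorted[4] = rswwys$uuuqsxtqzquurv  (last char: 'v')
  sorted[5] = rvrswwys$uuuqsxtqzquu  (last char: 'u')
  sorted[6] = s$uuuqsxtqzquurvrswwy  (last char: 'y')
  sorted[7] = swwys$uuuqsxtqzquurvr  (last char: 'r')
  sorted[8] = sxtqzquurvrswwys$uuuq  (last char: 'q')
  sorted[9] = tqzquurvrswwys$uuuqsx  (last char: 'x')
  sorted[10] = uqsxtqzquurvrswwys$uu  (last char: 'u')
  sorted[11] = urvrswwys$uuuqsxtqzqu  (last char: 'u')
  sorted[12] = uuqsxtqzquurvrswwys$u  (last char: 'u')
  sorted[13] = uurvrswwys$uuuqsxtqzq  (last char: 'q')
  sorted[14] = uuuqsxtqzquurvrswwys$  (last char: '$')
  sorted[15] = vrswwys$uuuqsxtqzquur  (last char: 'r')
  sorted[16] = wwys$uuuqsxtqzquurvrs  (last char: 's')
  sorted[17] = wys$uuuqsxtqzquurvrsw  (last char: 'w')
  sorted[18] = xtqzquurvrswwys$uuuqs  (last char: 's')
  sorted[19] = ys$uuuqsxtqzquurvrsww  (last char: 'w')
  sorted[20] = zquurvrswwys$uuuqsxtq  (last char: 'q')
Last column: suztvuyrqxuuuq$rswswq
Original string S is at sorted index 14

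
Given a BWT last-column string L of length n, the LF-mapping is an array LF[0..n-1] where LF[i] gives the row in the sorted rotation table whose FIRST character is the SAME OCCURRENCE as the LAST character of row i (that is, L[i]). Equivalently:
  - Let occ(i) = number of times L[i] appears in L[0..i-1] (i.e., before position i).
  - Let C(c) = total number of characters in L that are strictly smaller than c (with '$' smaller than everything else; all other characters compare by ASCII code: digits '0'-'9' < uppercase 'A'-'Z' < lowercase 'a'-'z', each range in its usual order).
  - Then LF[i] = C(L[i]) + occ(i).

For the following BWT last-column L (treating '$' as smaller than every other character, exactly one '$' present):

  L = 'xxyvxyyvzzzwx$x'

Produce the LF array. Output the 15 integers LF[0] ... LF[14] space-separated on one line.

Char counts: '$':1, 'v':2, 'w':1, 'x':5, 'y':3, 'z':3
C (first-col start): C('$')=0, C('v')=1, C('w')=3, C('x')=4, C('y')=9, C('z')=12
L[0]='x': occ=0, LF[0]=C('x')+0=4+0=4
L[1]='x': occ=1, LF[1]=C('x')+1=4+1=5
L[2]='y': occ=0, LF[2]=C('y')+0=9+0=9
L[3]='v': occ=0, LF[3]=C('v')+0=1+0=1
L[4]='x': occ=2, LF[4]=C('x')+2=4+2=6
L[5]='y': occ=1, LF[5]=C('y')+1=9+1=10
L[6]='y': occ=2, LF[6]=C('y')+2=9+2=11
L[7]='v': occ=1, LF[7]=C('v')+1=1+1=2
L[8]='z': occ=0, LF[8]=C('z')+0=12+0=12
L[9]='z': occ=1, LF[9]=C('z')+1=12+1=13
L[10]='z': occ=2, LF[10]=C('z')+2=12+2=14
L[11]='w': occ=0, LF[11]=C('w')+0=3+0=3
L[12]='x': occ=3, LF[12]=C('x')+3=4+3=7
L[13]='$': occ=0, LF[13]=C('$')+0=0+0=0
L[14]='x': occ=4, LF[14]=C('x')+4=4+4=8

Answer: 4 5 9 1 6 10 11 2 12 13 14 3 7 0 8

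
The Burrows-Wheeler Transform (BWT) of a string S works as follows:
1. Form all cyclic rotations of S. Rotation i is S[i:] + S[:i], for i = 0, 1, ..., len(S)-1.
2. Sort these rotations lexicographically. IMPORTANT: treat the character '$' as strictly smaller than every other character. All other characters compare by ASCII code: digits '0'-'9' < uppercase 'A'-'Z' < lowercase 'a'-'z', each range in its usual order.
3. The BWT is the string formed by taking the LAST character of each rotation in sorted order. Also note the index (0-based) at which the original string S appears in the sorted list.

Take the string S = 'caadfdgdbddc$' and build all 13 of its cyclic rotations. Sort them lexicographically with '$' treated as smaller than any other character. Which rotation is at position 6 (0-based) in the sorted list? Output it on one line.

All 13 rotations (rotation i = S[i:]+S[:i]):
  rot[0] = caadfdgdbddc$
  rot[1] = aadfdgdbddc$c
  rot[2] = adfdgdbddc$ca
  rot[3] = dfdgdbddc$caa
  rot[4] = fdgdbddc$caad
  rot[5] = dgdbddc$caadf
  rot[6] = gdbddc$caadfd
  rot[7] = dbddc$caadfdg
  rot[8] = bddc$caadfdgd
  rot[9] = ddc$caadfdgdb
  rot[10] = dc$caadfdgdbd
  rot[11] = c$caadfdgdbdd
  rot[12] = $caadfdgdbddc
Sorted (with $ < everything):
  sorted[0] = $caadfdgdbddc
  sorted[1] = aadfdgdbddc$c
  sorted[2] = adfdgdbddc$ca
  sorted[3] = bddc$caadfdgd
  sorted[4] = c$caadfdgdbdd
  sorted[5] = caadfdgdbddc$
  sorted[6] = dbddc$caadfdg
  sorted[7] = dc$caadfdgdbd
  sorted[8] = ddc$caadfdgdb
  sorted[9] = dfdgdbddc$caa
  sorted[10] = dgdbddc$caadf
  sorted[11] = fdgdbddc$caad
  sorted[12] = gdbddc$caadfd
sorted[6] = dbddc$caadfdg

Answer: dbddc$caadfdg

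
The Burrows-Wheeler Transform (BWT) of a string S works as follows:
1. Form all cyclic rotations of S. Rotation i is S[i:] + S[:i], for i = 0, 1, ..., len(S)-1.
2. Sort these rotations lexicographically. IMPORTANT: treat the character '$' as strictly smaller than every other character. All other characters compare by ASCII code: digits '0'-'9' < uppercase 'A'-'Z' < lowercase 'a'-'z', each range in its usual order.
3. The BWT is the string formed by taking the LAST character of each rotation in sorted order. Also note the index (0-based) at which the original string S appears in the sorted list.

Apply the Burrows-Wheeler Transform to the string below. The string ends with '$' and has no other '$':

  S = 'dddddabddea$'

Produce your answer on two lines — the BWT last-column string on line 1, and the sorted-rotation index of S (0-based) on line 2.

All 12 rotations (rotation i = S[i:]+S[:i]):
  rot[0] = dddddabddea$
  rot[1] = ddddabddea$d
  rot[2] = dddabddea$dd
  rot[3] = ddabddea$ddd
  rot[4] = dabddea$dddd
  rot[5] = abddea$ddddd
  rot[6] = bddea$ddddda
  rot[7] = ddea$dddddab
  rot[8] = dea$dddddabd
  rot[9] = ea$dddddabdd
  rot[10] = a$dddddabdde
  rot[11] = $dddddabddea
Sorted (with $ < everything):
  sorted[0] = $dddddabddea  (last char: 'a')
  sorted[1] = a$dddddabdde  (last char: 'e')
  sorted[2] = abddea$ddddd  (last char: 'd')
  sorted[3] = bddea$ddddda  (last char: 'a')
  sorted[4] = dabddea$dddd  (last char: 'd')
  sorted[5] = ddabddea$ddd  (last char: 'd')
  sorted[6] = dddabddea$dd  (last char: 'd')
  sorted[7] = ddddabddea$d  (last char: 'd')
  sorted[8] = dddddabddea$  (last char: '$')
  sorted[9] = ddea$dddddab  (last char: 'b')
  sorted[10] = dea$dddddabd  (last char: 'd')
  sorted[11] = ea$dddddabdd  (last char: 'd')
Last column: aedadddd$bdd
Original string S is at sorted index 8

Answer: aedadddd$bdd
8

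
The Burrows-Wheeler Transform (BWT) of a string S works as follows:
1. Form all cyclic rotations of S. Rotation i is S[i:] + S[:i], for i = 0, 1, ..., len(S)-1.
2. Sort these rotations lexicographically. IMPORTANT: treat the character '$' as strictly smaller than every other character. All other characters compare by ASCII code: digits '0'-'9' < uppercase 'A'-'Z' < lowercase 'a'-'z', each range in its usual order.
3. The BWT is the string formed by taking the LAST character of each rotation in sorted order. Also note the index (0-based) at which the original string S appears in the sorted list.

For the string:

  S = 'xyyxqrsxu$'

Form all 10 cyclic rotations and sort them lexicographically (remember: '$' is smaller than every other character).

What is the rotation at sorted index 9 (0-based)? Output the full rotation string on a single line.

Answer: yyxqrsxu$x

Derivation:
All 10 rotations (rotation i = S[i:]+S[:i]):
  rot[0] = xyyxqrsxu$
  rot[1] = yyxqrsxu$x
  rot[2] = yxqrsxu$xy
  rot[3] = xqrsxu$xyy
  rot[4] = qrsxu$xyyx
  rot[5] = rsxu$xyyxq
  rot[6] = sxu$xyyxqr
  rot[7] = xu$xyyxqrs
  rot[8] = u$xyyxqrsx
  rot[9] = $xyyxqrsxu
Sorted (with $ < everything):
  sorted[0] = $xyyxqrsxu
  sorted[1] = qrsxu$xyyx
  sorted[2] = rsxu$xyyxq
  sorted[3] = sxu$xyyxqr
  sorted[4] = u$xyyxqrsx
  sorted[5] = xqrsxu$xyy
  sorted[6] = xu$xyyxqrs
  sorted[7] = xyyxqrsxu$
  sorted[8] = yxqrsxu$xy
  sorted[9] = yyxqrsxu$x
sorted[9] = yyxqrsxu$x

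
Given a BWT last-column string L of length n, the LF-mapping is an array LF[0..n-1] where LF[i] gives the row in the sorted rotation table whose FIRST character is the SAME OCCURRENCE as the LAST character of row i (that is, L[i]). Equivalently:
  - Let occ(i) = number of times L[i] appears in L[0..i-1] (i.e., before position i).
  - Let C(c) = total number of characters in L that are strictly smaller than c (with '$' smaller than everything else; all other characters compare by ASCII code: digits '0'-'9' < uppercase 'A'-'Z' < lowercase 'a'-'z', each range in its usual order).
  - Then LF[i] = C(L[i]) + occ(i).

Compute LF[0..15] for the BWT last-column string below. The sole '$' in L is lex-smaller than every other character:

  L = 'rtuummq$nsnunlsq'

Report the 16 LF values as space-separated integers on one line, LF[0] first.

Answer: 9 12 13 14 2 3 7 0 4 10 5 15 6 1 11 8

Derivation:
Char counts: '$':1, 'l':1, 'm':2, 'n':3, 'q':2, 'r':1, 's':2, 't':1, 'u':3
C (first-col start): C('$')=0, C('l')=1, C('m')=2, C('n')=4, C('q')=7, C('r')=9, C('s')=10, C('t')=12, C('u')=13
L[0]='r': occ=0, LF[0]=C('r')+0=9+0=9
L[1]='t': occ=0, LF[1]=C('t')+0=12+0=12
L[2]='u': occ=0, LF[2]=C('u')+0=13+0=13
L[3]='u': occ=1, LF[3]=C('u')+1=13+1=14
L[4]='m': occ=0, LF[4]=C('m')+0=2+0=2
L[5]='m': occ=1, LF[5]=C('m')+1=2+1=3
L[6]='q': occ=0, LF[6]=C('q')+0=7+0=7
L[7]='$': occ=0, LF[7]=C('$')+0=0+0=0
L[8]='n': occ=0, LF[8]=C('n')+0=4+0=4
L[9]='s': occ=0, LF[9]=C('s')+0=10+0=10
L[10]='n': occ=1, LF[10]=C('n')+1=4+1=5
L[11]='u': occ=2, LF[11]=C('u')+2=13+2=15
L[12]='n': occ=2, LF[12]=C('n')+2=4+2=6
L[13]='l': occ=0, LF[13]=C('l')+0=1+0=1
L[14]='s': occ=1, LF[14]=C('s')+1=10+1=11
L[15]='q': occ=1, LF[15]=C('q')+1=7+1=8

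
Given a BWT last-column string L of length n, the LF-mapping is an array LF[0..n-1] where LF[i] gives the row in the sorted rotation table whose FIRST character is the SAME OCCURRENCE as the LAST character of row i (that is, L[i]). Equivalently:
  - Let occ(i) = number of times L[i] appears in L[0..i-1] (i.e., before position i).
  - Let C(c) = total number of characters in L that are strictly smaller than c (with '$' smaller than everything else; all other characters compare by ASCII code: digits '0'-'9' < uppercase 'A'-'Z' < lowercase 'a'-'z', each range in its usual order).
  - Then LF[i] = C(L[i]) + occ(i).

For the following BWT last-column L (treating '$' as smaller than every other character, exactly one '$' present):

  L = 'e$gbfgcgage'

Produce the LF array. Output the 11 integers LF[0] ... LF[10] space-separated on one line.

Char counts: '$':1, 'a':1, 'b':1, 'c':1, 'e':2, 'f':1, 'g':4
C (first-col start): C('$')=0, C('a')=1, C('b')=2, C('c')=3, C('e')=4, C('f')=6, C('g')=7
L[0]='e': occ=0, LF[0]=C('e')+0=4+0=4
L[1]='$': occ=0, LF[1]=C('$')+0=0+0=0
L[2]='g': occ=0, LF[2]=C('g')+0=7+0=7
L[3]='b': occ=0, LF[3]=C('b')+0=2+0=2
L[4]='f': occ=0, LF[4]=C('f')+0=6+0=6
L[5]='g': occ=1, LF[5]=C('g')+1=7+1=8
L[6]='c': occ=0, LF[6]=C('c')+0=3+0=3
L[7]='g': occ=2, LF[7]=C('g')+2=7+2=9
L[8]='a': occ=0, LF[8]=C('a')+0=1+0=1
L[9]='g': occ=3, LF[9]=C('g')+3=7+3=10
L[10]='e': occ=1, LF[10]=C('e')+1=4+1=5

Answer: 4 0 7 2 6 8 3 9 1 10 5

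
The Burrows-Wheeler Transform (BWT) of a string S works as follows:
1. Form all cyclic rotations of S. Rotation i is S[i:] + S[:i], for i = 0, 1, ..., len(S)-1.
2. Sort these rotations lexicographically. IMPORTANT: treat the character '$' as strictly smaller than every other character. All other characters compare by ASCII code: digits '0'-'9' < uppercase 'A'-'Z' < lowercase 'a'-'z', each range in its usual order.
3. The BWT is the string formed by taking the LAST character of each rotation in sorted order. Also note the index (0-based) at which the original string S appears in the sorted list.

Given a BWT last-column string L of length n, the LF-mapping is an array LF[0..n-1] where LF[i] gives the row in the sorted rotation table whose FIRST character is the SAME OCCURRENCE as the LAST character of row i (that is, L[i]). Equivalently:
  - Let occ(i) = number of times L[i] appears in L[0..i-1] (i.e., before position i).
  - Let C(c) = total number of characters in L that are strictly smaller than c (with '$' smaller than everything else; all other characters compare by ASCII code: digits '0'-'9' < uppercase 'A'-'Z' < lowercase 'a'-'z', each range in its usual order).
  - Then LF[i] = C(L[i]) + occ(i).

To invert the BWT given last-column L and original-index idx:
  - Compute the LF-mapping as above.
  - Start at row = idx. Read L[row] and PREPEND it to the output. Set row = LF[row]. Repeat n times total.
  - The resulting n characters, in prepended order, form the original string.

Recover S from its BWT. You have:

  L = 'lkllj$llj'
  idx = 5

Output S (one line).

LF mapping: 4 3 5 6 1 0 7 8 2
Walk LF starting at row 5, prepending L[row]:
  step 1: row=5, L[5]='$', prepend. Next row=LF[5]=0
  step 2: row=0, L[0]='l', prepend. Next row=LF[0]=4
  step 3: row=4, L[4]='j', prepend. Next row=LF[4]=1
  step 4: row=1, L[1]='k', prepend. Next row=LF[1]=3
  step 5: row=3, L[3]='l', prepend. Next row=LF[3]=6
  step 6: row=6, L[6]='l', prepend. Next row=LF[6]=7
  step 7: row=7, L[7]='l', prepend. Next row=LF[7]=8
  step 8: row=8, L[8]='j', prepend. Next row=LF[8]=2
  step 9: row=2, L[2]='l', prepend. Next row=LF[2]=5
Reversed output: ljlllkjl$

Answer: ljlllkjl$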